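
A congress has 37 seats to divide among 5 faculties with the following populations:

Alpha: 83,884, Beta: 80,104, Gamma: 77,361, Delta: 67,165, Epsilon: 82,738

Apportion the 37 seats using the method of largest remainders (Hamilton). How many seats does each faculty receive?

Total 391252; standard divisor 391252/37 ≈ 10574.378.
Standard quotas: Alpha 7.9328, Beta 7.5753, Gamma 7.3159, Delta 6.3517, Epsilon 7.8244.
Lower quotas: Alpha 7, Beta 7, Gamma 7, Delta 6, Epsilon 7 (sum 34, leaving 3 seats).
Remainders in descending order: Alpha 0.9328, Epsilon 0.8244, Beta 0.5753, Delta 0.3517, Gamma 0.3159.
The surplus seats go to Alpha, Epsilon, Beta.

Alpha 8, Beta 8, Gamma 7, Delta 6, Epsilon 8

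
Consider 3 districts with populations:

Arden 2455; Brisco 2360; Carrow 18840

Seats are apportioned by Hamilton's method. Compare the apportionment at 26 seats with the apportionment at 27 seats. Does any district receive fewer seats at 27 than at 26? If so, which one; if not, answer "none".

At 26 seats: Arden 3, Brisco 2, Carrow 21.
At 27 seats: Arden 3, Brisco 3, Carrow 21.
No district's allocation decreased.

none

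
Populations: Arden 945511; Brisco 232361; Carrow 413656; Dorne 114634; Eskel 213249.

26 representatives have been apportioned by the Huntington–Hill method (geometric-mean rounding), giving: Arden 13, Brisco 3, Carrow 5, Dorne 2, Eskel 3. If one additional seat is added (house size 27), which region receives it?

Carrow

Priority for the next seat is population ÷ (√(s·(s+1))).
Priorities: Arden 70085.938, Brisco 67076.843, Carrow 75522.907, Dorne 46799.135, Eskel 61559.684.
Highest priority: Carrow.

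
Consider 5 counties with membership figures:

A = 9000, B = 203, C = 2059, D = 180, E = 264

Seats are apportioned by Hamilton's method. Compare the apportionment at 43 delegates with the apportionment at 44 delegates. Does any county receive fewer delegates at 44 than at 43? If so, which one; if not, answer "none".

D

At 43 seats: A 33, B 1, C 7, D 1, E 1.
At 44 seats: A 34, B 1, C 8, D 0, E 1.
D drops from 1 to 0.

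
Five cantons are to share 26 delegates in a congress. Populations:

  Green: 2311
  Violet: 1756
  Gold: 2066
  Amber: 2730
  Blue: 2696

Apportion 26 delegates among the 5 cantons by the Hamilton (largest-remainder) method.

Total 11559; standard divisor 11559/26 ≈ 444.577.
Standard quotas: Green 5.198, Violet 3.950, Gold 4.647, Amber 6.141, Blue 6.064.
Lower quotas: Green 5, Violet 3, Gold 4, Amber 6, Blue 6 (sum 24, leaving 2 seats).
Remainders in descending order: Violet 0.950, Gold 0.647, Green 0.198, Amber 0.141, Blue 0.064.
The surplus seats go to Violet, Gold.

Green 5, Violet 4, Gold 5, Amber 6, Blue 6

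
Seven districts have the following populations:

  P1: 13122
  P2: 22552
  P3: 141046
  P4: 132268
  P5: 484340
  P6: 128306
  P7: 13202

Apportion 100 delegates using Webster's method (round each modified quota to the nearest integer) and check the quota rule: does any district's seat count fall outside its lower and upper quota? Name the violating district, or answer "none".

Standard quotas: P1 1.404, P2 2.412, P3 15.088, P4 14.149, P5 51.810, P6 13.725, P7 1.412.
Webster allocation: P1 1, P2 2, P3 15, P4 14, P5 53, P6 14, P7 1.
P5 has quota 51.810 (lower 51, upper 52) but receives 53 — outside the quota interval.

P5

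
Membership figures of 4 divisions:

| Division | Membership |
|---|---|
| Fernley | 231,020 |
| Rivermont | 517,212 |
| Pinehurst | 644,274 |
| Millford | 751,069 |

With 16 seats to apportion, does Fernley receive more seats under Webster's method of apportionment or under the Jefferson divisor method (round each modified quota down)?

Webster

Webster: Fernley 2, Rivermont 4, Pinehurst 5, Millford 5.
Jefferson: Fernley 1, Rivermont 4, Pinehurst 5, Millford 6.
Fernley gets 2 under Webster and 1 under Jefferson.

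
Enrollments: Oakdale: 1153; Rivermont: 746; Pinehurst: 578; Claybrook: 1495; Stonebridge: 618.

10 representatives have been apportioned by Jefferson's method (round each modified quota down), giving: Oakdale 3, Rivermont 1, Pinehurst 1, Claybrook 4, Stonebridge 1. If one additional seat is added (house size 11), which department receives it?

Rivermont

Priority for the next seat is population ÷ (current seats + 1).
Priorities: Oakdale 288.250, Rivermont 373.000, Pinehurst 289.000, Claybrook 299.000, Stonebridge 309.000.
Highest priority: Rivermont.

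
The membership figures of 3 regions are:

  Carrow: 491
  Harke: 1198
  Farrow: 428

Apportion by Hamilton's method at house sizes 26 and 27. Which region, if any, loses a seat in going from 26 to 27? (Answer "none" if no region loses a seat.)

none

At 26 seats: Carrow 6, Harke 15, Farrow 5.
At 27 seats: Carrow 6, Harke 15, Farrow 6.
No region's allocation decreased.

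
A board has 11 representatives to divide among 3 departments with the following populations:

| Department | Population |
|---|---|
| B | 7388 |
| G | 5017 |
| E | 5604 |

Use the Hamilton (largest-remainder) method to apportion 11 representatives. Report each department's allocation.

B 5, G 3, E 3

Standard divisor: 18009 ÷ 11 ≈ 1637.182.
Standard quotas: B 4.5126, G 3.0644, E 3.4230.
Lower quotas: B 4, G 3, E 3 (sum 10, leaving 1 seat).
Remainders in descending order: B 0.5126, E 0.4230, G 0.0644.
The surplus seat goes to B.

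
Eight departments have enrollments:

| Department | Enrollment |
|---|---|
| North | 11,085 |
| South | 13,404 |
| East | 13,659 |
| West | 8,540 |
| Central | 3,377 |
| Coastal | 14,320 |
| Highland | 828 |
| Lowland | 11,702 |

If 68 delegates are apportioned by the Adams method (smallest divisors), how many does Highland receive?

1

Standard divisor 76915/68 ≈ 1131.103; standard quotas: North 9.800, South 11.850, East 12.076, West 7.550, Central 2.986, Coastal 12.660, Highland 0.732, Lowland 10.346.
Rounding up gives 10, 12, 13, 8, 3, 13, 1, 11 = 71 seats, so the divisor must be adjusted.
With modified divisor 1200: modified quotas North 9.238, South 11.170, East 11.383, West 7.117, Central 2.814, Coastal 11.933, Highland 0.690, Lowland 9.752.
Rounding up: North 10, South 12, East 12, West 8, Central 3, Coastal 12, Highland 1, Lowland 10 (total 68).
Highland receives 1.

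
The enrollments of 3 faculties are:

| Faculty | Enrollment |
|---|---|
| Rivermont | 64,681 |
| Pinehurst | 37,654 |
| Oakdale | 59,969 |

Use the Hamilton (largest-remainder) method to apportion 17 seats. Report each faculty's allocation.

Standard divisor: 162304 ÷ 17 ≈ 9547.294.
Standard quotas: Rivermont 6.7748, Pinehurst 3.9439, Oakdale 6.2813.
Lower quotas: Rivermont 6, Pinehurst 3, Oakdale 6 (sum 15, leaving 2 seats).
Remainders in descending order: Pinehurst 0.9439, Rivermont 0.7748, Oakdale 0.2813.
The surplus seats go to Pinehurst, Rivermont.

Rivermont 7, Pinehurst 4, Oakdale 6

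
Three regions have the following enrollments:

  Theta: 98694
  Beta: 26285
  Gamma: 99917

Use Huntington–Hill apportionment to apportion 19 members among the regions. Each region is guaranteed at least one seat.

Theta: 8, Beta: 2, Gamma: 9

With divisor 11703: modified quotas Theta 8.433, Beta 2.246, Gamma 8.538.
Geometric-mean thresholds: Theta √(8·9)=8.485, Beta √(2·3)=2.449, Gamma √(8·9)=8.485.
Each quota rounded against its threshold gives Theta 8, Beta 2, Gamma 9 (total 19).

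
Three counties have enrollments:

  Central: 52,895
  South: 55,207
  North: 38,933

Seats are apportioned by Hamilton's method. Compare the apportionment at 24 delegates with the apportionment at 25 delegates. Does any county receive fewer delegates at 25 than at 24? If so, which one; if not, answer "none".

none

At 24 seats: Central 9, South 9, North 6.
At 25 seats: Central 9, South 9, North 7.
No county's allocation decreased.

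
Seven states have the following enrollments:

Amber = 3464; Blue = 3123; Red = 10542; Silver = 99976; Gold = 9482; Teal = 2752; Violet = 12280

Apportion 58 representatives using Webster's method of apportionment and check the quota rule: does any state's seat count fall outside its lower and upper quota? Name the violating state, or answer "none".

Silver

Standard quotas: Amber 1.419, Blue 1.279, Red 4.317, Silver 40.945, Gold 3.883, Teal 1.127, Violet 5.029.
Webster allocation: Amber 1, Blue 1, Red 4, Silver 42, Gold 4, Teal 1, Violet 5.
Silver has quota 40.945 (lower 40, upper 41) but receives 42 — outside the quota interval.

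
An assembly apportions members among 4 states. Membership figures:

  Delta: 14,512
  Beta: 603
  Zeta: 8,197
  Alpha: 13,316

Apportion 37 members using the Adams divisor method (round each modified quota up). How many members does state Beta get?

1

Standard divisor 36628/37 ≈ 989.946; standard quotas: Delta 14.659, Beta 0.609, Zeta 8.280, Alpha 13.451.
Rounding up gives 15, 1, 9, 14 = 39 seats, so the divisor must be adjusted.
With modified divisor 1030: modified quotas Delta 14.089, Beta 0.585, Zeta 7.958, Alpha 12.928.
Rounding up: Delta 15, Beta 1, Zeta 8, Alpha 13 (total 37).
Beta receives 1.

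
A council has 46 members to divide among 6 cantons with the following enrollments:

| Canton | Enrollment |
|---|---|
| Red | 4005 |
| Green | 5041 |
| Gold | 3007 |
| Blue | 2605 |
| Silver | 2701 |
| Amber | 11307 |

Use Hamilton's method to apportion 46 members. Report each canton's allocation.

Total 28666; standard divisor 28666/46 ≈ 623.174.
Standard quotas: Red 6.4268, Green 8.0892, Gold 4.8253, Blue 4.1802, Silver 4.3343, Amber 18.1442.
Lower quotas: Red 6, Green 8, Gold 4, Blue 4, Silver 4, Amber 18 (sum 44, leaving 2 seats).
Remainders in descending order: Gold 0.8253, Red 0.4268, Silver 0.3343, Blue 0.1802, Amber 0.1442, Green 0.0892.
Largest remainders: Gold, Red receive the extra seats.

Red 7; Green 8; Gold 5; Blue 4; Silver 4; Amber 18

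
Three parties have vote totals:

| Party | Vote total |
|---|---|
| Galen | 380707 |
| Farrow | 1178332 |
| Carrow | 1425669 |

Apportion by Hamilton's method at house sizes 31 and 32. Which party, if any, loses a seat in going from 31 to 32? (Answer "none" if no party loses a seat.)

none

At 31 seats: Galen 4, Farrow 12, Carrow 15.
At 32 seats: Galen 4, Farrow 13, Carrow 15.
No party's allocation decreased.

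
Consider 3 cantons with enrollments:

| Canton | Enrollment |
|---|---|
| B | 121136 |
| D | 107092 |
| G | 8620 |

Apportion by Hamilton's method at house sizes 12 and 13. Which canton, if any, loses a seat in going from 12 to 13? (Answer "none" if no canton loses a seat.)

G

At 12 seats: B 6, D 5, G 1.
At 13 seats: B 7, D 6, G 0.
G drops from 1 to 0.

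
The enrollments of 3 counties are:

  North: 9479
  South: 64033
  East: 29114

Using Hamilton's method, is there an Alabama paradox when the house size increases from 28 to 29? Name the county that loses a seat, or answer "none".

none

At 28 seats: North 3, South 17, East 8.
At 29 seats: North 3, South 18, East 8.
No county's allocation decreased.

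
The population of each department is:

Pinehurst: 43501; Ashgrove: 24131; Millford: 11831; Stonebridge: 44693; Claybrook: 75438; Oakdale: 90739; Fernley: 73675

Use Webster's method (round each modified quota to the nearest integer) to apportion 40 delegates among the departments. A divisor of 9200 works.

Pinehurst 5, Ashgrove 3, Millford 1, Stonebridge 5, Claybrook 8, Oakdale 10, Fernley 8

With modified divisor 9200: modified quotas Pinehurst 4.728, Ashgrove 2.623, Millford 1.286, Stonebridge 4.858, Claybrook 8.200, Oakdale 9.863, Fernley 8.008.
Rounding to the nearest integer: Pinehurst 5, Ashgrove 3, Millford 1, Stonebridge 5, Claybrook 8, Oakdale 10, Fernley 8 (total 40).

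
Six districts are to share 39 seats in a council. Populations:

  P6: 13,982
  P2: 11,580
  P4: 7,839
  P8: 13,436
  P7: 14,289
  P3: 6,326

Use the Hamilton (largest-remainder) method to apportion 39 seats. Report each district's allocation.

Standard divisor: 67452 ÷ 39 ≈ 1729.538.
Standard quotas: P6 8.0842, P2 6.6954, P4 4.5324, P8 7.7685, P7 8.2617, P3 3.6576.
Lower quotas: P6 8, P2 6, P4 4, P8 7, P7 8, P3 3 (sum 36, leaving 3 seats).
Remainders in descending order: P8 0.7685, P2 0.6954, P3 0.6576, P4 0.5324, P7 0.2617, P6 0.0842.
Largest remainders: P8, P2, P3 receive the extra seats.

P6 8, P2 7, P4 4, P8 8, P7 8, P3 4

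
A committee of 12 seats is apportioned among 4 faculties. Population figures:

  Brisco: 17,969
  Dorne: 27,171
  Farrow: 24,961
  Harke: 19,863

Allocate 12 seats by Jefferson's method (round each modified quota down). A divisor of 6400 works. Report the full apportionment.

Brisco 2; Dorne 4; Farrow 3; Harke 3

With modified divisor 6400: modified quotas Brisco 2.808, Dorne 4.245, Farrow 3.900, Harke 3.104.
Rounding down: Brisco 2, Dorne 4, Farrow 3, Harke 3 (total 12).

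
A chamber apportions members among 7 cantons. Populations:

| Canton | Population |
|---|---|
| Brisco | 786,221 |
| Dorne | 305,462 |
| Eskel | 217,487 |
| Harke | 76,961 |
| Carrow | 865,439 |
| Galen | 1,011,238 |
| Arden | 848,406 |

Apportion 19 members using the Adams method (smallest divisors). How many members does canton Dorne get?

Standard divisor 4111214/19 ≈ 216379.684; standard quotas: Brisco 3.634, Dorne 1.412, Eskel 1.005, Harke 0.356, Carrow 4.000, Galen 4.673, Arden 3.921.
Rounding up gives 4, 2, 2, 1, 4, 5, 4 = 22 seats, so the divisor must be adjusted.
With modified divisor 272400: modified quotas Brisco 2.886, Dorne 1.121, Eskel 0.798, Harke 0.283, Carrow 3.177, Galen 3.712, Arden 3.115.
Rounding up: Brisco 3, Dorne 2, Eskel 1, Harke 1, Carrow 4, Galen 4, Arden 4 (total 19).
Dorne receives 2.

2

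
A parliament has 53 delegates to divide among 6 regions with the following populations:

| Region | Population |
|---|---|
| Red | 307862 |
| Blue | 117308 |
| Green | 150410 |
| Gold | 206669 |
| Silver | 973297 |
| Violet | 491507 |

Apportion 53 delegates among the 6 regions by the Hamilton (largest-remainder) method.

Standard divisor: 2247053 ÷ 53 ≈ 42397.226.
Standard quotas: Red 7.2614, Blue 2.7669, Green 3.5476, Gold 4.8746, Silver 22.9566, Violet 11.5929.
Lower quotas: Red 7, Blue 2, Green 3, Gold 4, Silver 22, Violet 11 (sum 49, leaving 4 seats).
Remainders in descending order: Silver 0.9566, Gold 0.8746, Blue 0.7669, Violet 0.5929, Green 0.5476, Red 0.2614.
The surplus seats go to Silver, Gold, Blue, Violet.

Red=7, Blue=3, Green=3, Gold=5, Silver=23, Violet=12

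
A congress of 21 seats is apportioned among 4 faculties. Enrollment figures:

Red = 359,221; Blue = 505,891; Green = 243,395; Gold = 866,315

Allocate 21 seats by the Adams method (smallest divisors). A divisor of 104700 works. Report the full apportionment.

With modified divisor 104700: modified quotas Red 3.431, Blue 4.832, Green 2.325, Gold 8.274.
Rounding up: Red 4, Blue 5, Green 3, Gold 9 (total 21).

Red: 4, Blue: 5, Green: 3, Gold: 9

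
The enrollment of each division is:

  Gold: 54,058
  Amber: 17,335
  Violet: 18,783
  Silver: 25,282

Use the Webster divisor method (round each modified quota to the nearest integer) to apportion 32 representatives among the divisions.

Standard divisor 115458/32 ≈ 3608.062; standard quotas: Gold 14.983, Amber 4.805, Violet 5.206, Silver 7.007.
Rounding to the nearest integer gives Gold 15, Amber 5, Violet 5, Silver 7 — total 32, matching the house size, so no adjustment is needed.

Gold 15, Amber 5, Violet 5, Silver 7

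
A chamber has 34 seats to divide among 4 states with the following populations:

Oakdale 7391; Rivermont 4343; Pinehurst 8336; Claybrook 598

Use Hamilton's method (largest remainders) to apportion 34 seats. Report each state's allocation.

The standard divisor is 20668/34 ≈ 607.882.
Standard quotas: Oakdale 12.1586, Rivermont 7.1445, Pinehurst 13.7132, Claybrook 0.9837.
Lower quotas: Oakdale 12, Rivermont 7, Pinehurst 13, Claybrook 0 (sum 32, leaving 2 seats).
Remainders in descending order: Claybrook 0.9837, Pinehurst 0.7132, Oakdale 0.1586, Rivermont 0.1445.
Largest remainders: Claybrook, Pinehurst receive the extra seats.

Oakdale 12; Rivermont 7; Pinehurst 14; Claybrook 1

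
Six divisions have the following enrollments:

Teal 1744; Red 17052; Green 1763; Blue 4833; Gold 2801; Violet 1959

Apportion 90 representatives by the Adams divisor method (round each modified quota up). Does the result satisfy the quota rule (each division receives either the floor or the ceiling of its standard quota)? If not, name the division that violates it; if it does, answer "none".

Red

Standard quotas: Teal 5.206, Red 50.898, Green 5.262, Blue 14.426, Gold 8.361, Violet 5.847.
Adams allocation: Teal 6, Red 49, Green 6, Blue 14, Gold 9, Violet 6.
Red has quota 50.898 (lower 50, upper 51) but receives 49 — outside the quota interval.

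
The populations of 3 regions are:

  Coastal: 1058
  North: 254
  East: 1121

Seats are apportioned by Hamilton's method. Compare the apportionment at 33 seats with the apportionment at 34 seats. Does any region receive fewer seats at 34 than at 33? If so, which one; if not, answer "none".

At 33 seats: Coastal 14, North 4, East 15.
At 34 seats: Coastal 15, North 3, East 16.
North drops from 4 to 3.

North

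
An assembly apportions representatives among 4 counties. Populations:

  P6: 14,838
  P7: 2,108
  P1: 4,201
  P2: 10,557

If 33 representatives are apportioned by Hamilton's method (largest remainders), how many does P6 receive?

Total 31704; standard divisor 31704/33 ≈ 960.727.
Standard quotas: P6 15.4445, P7 2.1942, P1 4.3727, P2 10.9886.
Lower quotas: P6 15, P7 2, P1 4, P2 10 (sum 31, leaving 2 seats).
Remainders in descending order: P2 0.9886, P6 0.4445, P1 0.3727, P7 0.1942.
The surplus seats go to P2, P6.
P6 receives 16.

16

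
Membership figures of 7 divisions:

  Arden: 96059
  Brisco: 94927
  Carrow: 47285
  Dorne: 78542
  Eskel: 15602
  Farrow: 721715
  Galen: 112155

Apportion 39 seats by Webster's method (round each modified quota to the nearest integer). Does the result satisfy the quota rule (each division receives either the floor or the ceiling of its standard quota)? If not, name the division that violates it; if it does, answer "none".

Farrow

Standard quotas: Arden 3.212, Brisco 3.174, Carrow 1.581, Dorne 2.626, Eskel 0.522, Farrow 24.134, Galen 3.750.
Webster allocation: Arden 3, Brisco 3, Carrow 2, Dorne 3, Eskel 1, Farrow 23, Galen 4.
Farrow has quota 24.134 (lower 24, upper 25) but receives 23 — outside the quota interval.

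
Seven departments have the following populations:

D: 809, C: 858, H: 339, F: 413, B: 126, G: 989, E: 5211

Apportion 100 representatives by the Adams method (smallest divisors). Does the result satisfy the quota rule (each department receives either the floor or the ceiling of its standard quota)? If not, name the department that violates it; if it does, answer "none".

E

Standard quotas: D 9.251, C 9.811, H 3.877, F 4.723, B 1.441, G 11.309, E 59.588.
Adams allocation: D 9, C 10, H 4, F 5, B 2, G 12, E 58.
E has quota 59.588 (lower 59, upper 60) but receives 58 — outside the quota interval.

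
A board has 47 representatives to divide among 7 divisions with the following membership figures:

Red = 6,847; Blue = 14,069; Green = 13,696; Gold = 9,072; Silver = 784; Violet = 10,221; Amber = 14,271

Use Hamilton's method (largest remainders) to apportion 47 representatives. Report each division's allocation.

Red=5; Blue=10; Green=9; Gold=6; Silver=0; Violet=7; Amber=10

The standard divisor is 68960/47 ≈ 1467.234.
Standard quotas: Red 4.6666, Blue 9.5888, Green 9.3346, Gold 6.1831, Silver 0.5343, Violet 6.9662, Amber 9.7265.
Lower quotas: Red 4, Blue 9, Green 9, Gold 6, Silver 0, Violet 6, Amber 9 (sum 43, leaving 4 seats).
Remainders in descending order: Violet 0.9662, Amber 0.7265, Red 0.6666, Blue 0.5888, Silver 0.5343, Green 0.3346, Gold 0.1831.
The surplus seats go to Violet, Amber, Red, Blue.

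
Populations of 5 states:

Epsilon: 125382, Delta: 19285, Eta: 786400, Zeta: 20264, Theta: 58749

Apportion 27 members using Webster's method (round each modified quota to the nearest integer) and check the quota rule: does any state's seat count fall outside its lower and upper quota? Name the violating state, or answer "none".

Eta

Standard quotas: Epsilon 3.352, Delta 0.515, Eta 21.021, Zeta 0.542, Theta 1.570.
Webster allocation: Epsilon 3, Delta 1, Eta 20, Zeta 1, Theta 2.
Eta has quota 21.021 (lower 21, upper 22) but receives 20 — outside the quota interval.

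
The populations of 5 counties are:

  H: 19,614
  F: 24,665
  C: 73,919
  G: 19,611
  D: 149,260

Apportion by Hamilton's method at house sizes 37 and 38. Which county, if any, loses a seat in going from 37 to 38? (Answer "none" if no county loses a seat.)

At 37 seats: H 3, F 3, C 9, G 3, D 19.
At 38 seats: H 3, F 3, C 10, G 2, D 20.
G drops from 3 to 2.

G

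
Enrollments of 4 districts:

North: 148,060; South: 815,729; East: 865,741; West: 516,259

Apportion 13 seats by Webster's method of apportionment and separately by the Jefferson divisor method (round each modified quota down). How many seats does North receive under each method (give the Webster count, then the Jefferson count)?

Webster: North 1, South 4, East 5, West 3.
Jefferson: North 0, South 5, East 5, West 3.
North gets 1 under Webster and 0 under Jefferson.

1 and 0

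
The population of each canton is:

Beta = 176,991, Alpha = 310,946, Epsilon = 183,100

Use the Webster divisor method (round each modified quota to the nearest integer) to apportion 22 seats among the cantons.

Standard divisor 671037/22 ≈ 30501.682; standard quotas: Beta 5.803, Alpha 10.194, Epsilon 6.003.
Rounding to the nearest integer gives Beta 6, Alpha 10, Epsilon 6 — total 22, matching the house size, so no adjustment is needed.

Beta=6, Alpha=10, Epsilon=6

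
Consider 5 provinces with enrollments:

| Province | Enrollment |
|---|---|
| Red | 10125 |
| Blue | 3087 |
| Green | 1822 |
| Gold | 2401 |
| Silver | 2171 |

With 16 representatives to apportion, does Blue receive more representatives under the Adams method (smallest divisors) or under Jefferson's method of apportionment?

Adams

Adams: Red 7, Blue 3, Green 2, Gold 2, Silver 2.
Jefferson: Red 9, Blue 2, Green 1, Gold 2, Silver 2.
Blue gets 3 under Adams and 2 under Jefferson.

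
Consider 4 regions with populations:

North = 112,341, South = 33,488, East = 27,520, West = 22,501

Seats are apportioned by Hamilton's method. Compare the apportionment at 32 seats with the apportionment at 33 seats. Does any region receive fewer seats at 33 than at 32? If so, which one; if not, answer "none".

East

At 32 seats: North 18, South 5, East 5, West 4.
At 33 seats: North 19, South 6, East 4, West 4.
East drops from 5 to 4.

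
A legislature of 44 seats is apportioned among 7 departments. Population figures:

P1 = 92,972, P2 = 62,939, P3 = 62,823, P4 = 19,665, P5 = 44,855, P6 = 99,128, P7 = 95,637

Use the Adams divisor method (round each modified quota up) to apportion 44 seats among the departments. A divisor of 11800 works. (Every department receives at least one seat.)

With modified divisor 11800: modified quotas P1 7.879, P2 5.334, P3 5.324, P4 1.667, P5 3.801, P6 8.401, P7 8.105.
Rounding up: P1 8, P2 6, P3 6, P4 2, P5 4, P6 9, P7 9 (total 44).

P1=8; P2=6; P3=6; P4=2; P5=4; P6=9; P7=9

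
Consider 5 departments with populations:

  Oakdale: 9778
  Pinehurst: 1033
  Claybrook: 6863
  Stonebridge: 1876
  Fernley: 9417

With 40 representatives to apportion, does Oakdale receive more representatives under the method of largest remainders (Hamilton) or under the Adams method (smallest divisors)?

Hamilton

Hamilton: Oakdale 14, Pinehurst 1, Claybrook 9, Stonebridge 3, Fernley 13.
Adams: Oakdale 13, Pinehurst 2, Claybrook 9, Stonebridge 3, Fernley 13.
Oakdale gets 14 under Hamilton and 13 under Adams.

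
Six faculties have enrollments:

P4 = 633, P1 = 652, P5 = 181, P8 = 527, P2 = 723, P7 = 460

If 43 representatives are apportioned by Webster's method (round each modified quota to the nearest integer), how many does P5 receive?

2

Standard divisor 3176/43 ≈ 73.86; standard quotas: P4 8.570, P1 8.827, P5 2.451, P8 7.135, P2 9.789, P7 6.228.
Rounding to the nearest integer gives P4 9, P1 9, P5 2, P8 7, P2 10, P7 6 — total 43, matching the house size, so no adjustment is needed.
P5 receives 2.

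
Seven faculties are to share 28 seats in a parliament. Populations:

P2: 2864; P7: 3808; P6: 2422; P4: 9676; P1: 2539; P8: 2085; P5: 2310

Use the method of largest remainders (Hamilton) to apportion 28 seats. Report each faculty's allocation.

The standard divisor is 25704/28 = 918.
Standard quotas: P2 3.1198, P7 4.1481, P6 2.6383, P4 10.5403, P1 2.7658, P8 2.2712, P5 2.5163.
Lower quotas: P2 3, P7 4, P6 2, P4 10, P1 2, P8 2, P5 2 (sum 25, leaving 3 seats).
Remainders in descending order: P1 0.7658, P6 0.6383, P4 0.5403, P5 0.5163, P8 0.2712, P7 0.1481, P2 0.1198.
Largest remainders: P1, P6, P4 receive the extra seats.

P2: 3, P7: 4, P6: 3, P4: 11, P1: 3, P8: 2, P5: 2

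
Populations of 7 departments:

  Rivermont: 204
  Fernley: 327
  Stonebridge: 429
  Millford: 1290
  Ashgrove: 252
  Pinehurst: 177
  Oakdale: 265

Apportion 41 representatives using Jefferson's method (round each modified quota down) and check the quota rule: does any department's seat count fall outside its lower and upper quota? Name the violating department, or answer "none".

Standard quotas: Rivermont 2.841, Fernley 4.554, Stonebridge 5.975, Millford 17.965, Ashgrove 3.510, Pinehurst 2.465, Oakdale 3.691.
Jefferson allocation: Rivermont 3, Fernley 4, Stonebridge 6, Millford 19, Ashgrove 3, Pinehurst 2, Oakdale 4.
Millford has quota 17.965 (lower 17, upper 18) but receives 19 — outside the quota interval.

Millford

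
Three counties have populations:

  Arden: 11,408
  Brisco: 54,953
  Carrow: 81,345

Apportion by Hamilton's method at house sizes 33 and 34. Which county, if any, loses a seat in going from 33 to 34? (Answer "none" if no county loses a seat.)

Arden

At 33 seats: Arden 3, Brisco 12, Carrow 18.
At 34 seats: Arden 2, Brisco 13, Carrow 19.
Arden drops from 3 to 2.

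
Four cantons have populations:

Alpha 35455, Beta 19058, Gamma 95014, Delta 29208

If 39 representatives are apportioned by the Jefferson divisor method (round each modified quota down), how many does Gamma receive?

Standard divisor 178735/39 ≈ 4582.949; standard quotas: Alpha 7.736, Beta 4.158, Gamma 20.732, Delta 6.373.
Rounding down gives 7, 4, 20, 6 = 37 seats, so the divisor must be adjusted.
With modified divisor 4400: modified quotas Alpha 8.058, Beta 4.331, Gamma 21.594, Delta 6.638.
Rounding down: Alpha 8, Beta 4, Gamma 21, Delta 6 (total 39).
Gamma receives 21.

21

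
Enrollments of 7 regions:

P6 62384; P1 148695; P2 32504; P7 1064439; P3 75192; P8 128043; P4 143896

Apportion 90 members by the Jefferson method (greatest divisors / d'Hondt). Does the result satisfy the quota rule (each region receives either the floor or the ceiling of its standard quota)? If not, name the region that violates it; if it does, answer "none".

Standard quotas: P6 3.392, P1 8.085, P2 1.767, P7 57.880, P3 4.089, P8 6.962, P4 7.824.
Jefferson allocation: P6 3, P1 8, P2 1, P7 59, P3 4, P8 7, P4 8.
P7 has quota 57.880 (lower 57, upper 58) but receives 59 — outside the quota interval.

P7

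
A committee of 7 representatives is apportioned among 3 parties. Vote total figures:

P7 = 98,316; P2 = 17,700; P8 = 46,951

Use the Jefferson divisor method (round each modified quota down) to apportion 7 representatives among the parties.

Standard divisor 162967/7 ≈ 23281; standard quotas: P7 4.223, P2 0.760, P8 2.017.
Rounding down gives 4, 0, 2 = 6 seats, so the divisor must be adjusted.
With modified divisor 18700: modified quotas P7 5.258, P2 0.947, P8 2.511.
Rounding down: P7 5, P2 0, P8 2 (total 7).

P7: 5; P2: 0; P8: 2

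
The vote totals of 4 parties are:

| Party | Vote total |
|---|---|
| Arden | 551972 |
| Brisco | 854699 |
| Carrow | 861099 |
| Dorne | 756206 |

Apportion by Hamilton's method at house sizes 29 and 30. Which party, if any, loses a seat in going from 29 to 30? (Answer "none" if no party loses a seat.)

At 29 seats: Arden 6, Brisco 8, Carrow 8, Dorne 7.
At 30 seats: Arden 5, Brisco 8, Carrow 9, Dorne 8.
Arden drops from 6 to 5.

Arden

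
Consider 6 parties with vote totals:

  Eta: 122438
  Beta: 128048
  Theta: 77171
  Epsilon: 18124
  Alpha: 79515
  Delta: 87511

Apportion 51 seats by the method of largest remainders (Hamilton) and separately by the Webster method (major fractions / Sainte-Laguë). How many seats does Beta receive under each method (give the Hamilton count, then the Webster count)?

Hamilton: Eta 12, Beta 13, Theta 7, Epsilon 2, Alpha 8, Delta 9.
Webster: Eta 12, Beta 12, Theta 8, Epsilon 2, Alpha 8, Delta 9.
Beta gets 13 under Hamilton and 12 under Webster.

13 and 12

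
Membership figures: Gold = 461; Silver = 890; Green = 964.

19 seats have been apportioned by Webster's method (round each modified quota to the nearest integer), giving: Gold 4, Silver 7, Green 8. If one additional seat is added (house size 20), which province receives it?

Priority for the next seat is population ÷ (current seats + 0.5).
Priorities: Gold 102.444, Silver 118.667, Green 113.412.
Highest priority: Silver.

Silver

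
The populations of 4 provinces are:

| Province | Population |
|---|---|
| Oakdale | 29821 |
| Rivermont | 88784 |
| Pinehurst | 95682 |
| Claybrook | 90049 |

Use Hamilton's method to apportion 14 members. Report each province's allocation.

Oakdale=1, Rivermont=4, Pinehurst=5, Claybrook=4

The standard divisor is 304336/14 ≈ 21738.286.
Standard quotas: Oakdale 1.3718, Rivermont 4.0842, Pinehurst 4.4015, Claybrook 4.1424.
Lower quotas: Oakdale 1, Rivermont 4, Pinehurst 4, Claybrook 4 (sum 13, leaving 1 seat).
Remainders in descending order: Pinehurst 0.4015, Oakdale 0.3718, Claybrook 0.1424, Rivermont 0.0842.
Largest remainder: Pinehurst receives the extra seat.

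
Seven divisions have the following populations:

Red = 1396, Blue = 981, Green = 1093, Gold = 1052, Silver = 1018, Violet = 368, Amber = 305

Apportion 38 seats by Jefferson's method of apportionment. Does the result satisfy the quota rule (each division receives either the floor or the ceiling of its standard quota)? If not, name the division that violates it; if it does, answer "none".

none

Standard quotas: Red 8.538, Blue 6.000, Green 6.685, Gold 6.434, Silver 6.226, Violet 2.251, Amber 1.865.
Jefferson allocation: Red 9, Blue 6, Green 7, Gold 6, Silver 6, Violet 2, Amber 2.
Every allocation lies between the lower and upper quota.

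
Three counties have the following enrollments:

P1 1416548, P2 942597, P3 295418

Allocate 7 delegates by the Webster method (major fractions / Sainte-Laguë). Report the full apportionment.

Standard divisor 2654563/7 ≈ 379223.286; standard quotas: P1 3.735, P2 2.486, P3 0.779.
Rounding to the nearest integer gives P1 4, P2 2, P3 1 — total 7, matching the house size, so no adjustment is needed.

P1: 4, P2: 2, P3: 1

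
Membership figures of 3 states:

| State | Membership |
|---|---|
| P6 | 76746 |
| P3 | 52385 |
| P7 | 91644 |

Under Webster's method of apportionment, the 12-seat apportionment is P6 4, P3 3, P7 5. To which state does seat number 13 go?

Priority for the next seat is population ÷ (current seats + 0.5).
Priorities: P6 17054.667, P3 14967.143, P7 16662.545.
Highest priority: P6.

P6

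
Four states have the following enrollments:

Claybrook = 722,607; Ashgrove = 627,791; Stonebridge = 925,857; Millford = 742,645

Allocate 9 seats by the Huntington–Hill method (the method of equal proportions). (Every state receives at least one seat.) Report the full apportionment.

With divisor 340582: modified quotas Claybrook 2.122, Ashgrove 1.843, Stonebridge 2.718, Millford 2.181.
Geometric-mean thresholds: Claybrook √(2·3)=2.449, Ashgrove √(1·2)=1.414, Stonebridge √(2·3)=2.449, Millford √(2·3)=2.449.
Each quota rounded against its threshold gives Claybrook 2, Ashgrove 2, Stonebridge 3, Millford 2 (total 9).

Claybrook 2; Ashgrove 2; Stonebridge 3; Millford 2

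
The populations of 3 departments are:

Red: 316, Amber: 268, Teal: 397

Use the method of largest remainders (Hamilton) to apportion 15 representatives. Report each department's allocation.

The standard divisor is 981/15 ≈ 65.4.
Standard quotas: Red 4.832, Amber 4.098, Teal 6.070.
Lower quotas: Red 4, Amber 4, Teal 6 (sum 14, leaving 1 seat).
Remainders in descending order: Red 0.832, Amber 0.098, Teal 0.070.
Largest remainder: Red receives the extra seat.

Red 5, Amber 4, Teal 6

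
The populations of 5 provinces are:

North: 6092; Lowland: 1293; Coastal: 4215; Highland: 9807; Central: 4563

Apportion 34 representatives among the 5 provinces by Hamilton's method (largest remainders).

North 8, Lowland 2, Coastal 5, Highland 13, Central 6

Standard divisor: 25970 ÷ 34 ≈ 763.824.
Standard quotas: North 7.9757, Lowland 1.6928, Coastal 5.5183, Highland 12.8394, Central 5.9739.
Lower quotas: North 7, Lowland 1, Coastal 5, Highland 12, Central 5 (sum 30, leaving 4 seats).
Remainders in descending order: North 0.9757, Central 0.9739, Highland 0.8394, Lowland 0.6928, Coastal 0.5183.
The surplus seats go to North, Central, Highland, Lowland.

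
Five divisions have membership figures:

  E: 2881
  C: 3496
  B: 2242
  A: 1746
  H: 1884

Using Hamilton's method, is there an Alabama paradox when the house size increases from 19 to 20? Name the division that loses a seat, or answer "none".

At 19 seats: E 4, C 5, B 4, A 3, H 3.
At 20 seats: E 5, C 6, B 3, A 3, H 3.
B drops from 4 to 3.

B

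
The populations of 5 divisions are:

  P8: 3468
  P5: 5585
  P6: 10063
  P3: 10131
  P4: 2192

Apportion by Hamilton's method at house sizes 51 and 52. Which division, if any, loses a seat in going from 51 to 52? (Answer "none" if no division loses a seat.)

At 51 seats: P8 6, P5 9, P6 16, P3 16, P4 4.
At 52 seats: P8 6, P5 9, P6 17, P3 17, P4 3.
P4 drops from 4 to 3.

P4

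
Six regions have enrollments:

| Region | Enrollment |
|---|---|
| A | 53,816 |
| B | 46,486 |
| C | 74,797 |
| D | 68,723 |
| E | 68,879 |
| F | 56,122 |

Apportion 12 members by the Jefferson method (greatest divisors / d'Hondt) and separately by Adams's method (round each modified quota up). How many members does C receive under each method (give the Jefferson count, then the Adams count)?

Jefferson: A 2, B 1, C 3, D 2, E 2, F 2.
Adams: A 2, B 2, C 2, D 2, E 2, F 2.
C gets 3 under Jefferson and 2 under Adams.

3 and 2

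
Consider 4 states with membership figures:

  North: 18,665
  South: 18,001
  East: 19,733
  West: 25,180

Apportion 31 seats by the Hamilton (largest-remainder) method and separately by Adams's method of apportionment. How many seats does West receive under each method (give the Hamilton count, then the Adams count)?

Hamilton: North 7, South 7, East 7, West 10.
Adams: North 7, South 7, East 8, West 9.
West gets 10 under Hamilton and 9 under Adams.

10 and 9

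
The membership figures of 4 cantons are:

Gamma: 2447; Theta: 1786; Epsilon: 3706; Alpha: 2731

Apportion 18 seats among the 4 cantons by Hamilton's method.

The standard divisor is 10670/18 ≈ 592.778.
Standard quotas: Gamma 4.128, Theta 3.013, Epsilon 6.252, Alpha 4.607.
Lower quotas: Gamma 4, Theta 3, Epsilon 6, Alpha 4 (sum 17, leaving 1 seat).
Remainders in descending order: Alpha 0.607, Epsilon 0.252, Gamma 0.128, Theta 0.013.
Largest remainder: Alpha receives the extra seat.

Gamma=4, Theta=3, Epsilon=6, Alpha=5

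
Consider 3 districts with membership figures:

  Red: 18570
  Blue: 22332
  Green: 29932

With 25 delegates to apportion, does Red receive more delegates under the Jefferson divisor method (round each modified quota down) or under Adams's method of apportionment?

Jefferson: Red 6, Blue 8, Green 11.
Adams: Red 7, Blue 8, Green 10.
Red gets 6 under Jefferson and 7 under Adams.

Adams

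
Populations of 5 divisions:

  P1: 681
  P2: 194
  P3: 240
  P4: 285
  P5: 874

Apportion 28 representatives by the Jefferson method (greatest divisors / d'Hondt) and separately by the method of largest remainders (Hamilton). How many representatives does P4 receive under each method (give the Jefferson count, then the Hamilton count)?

Jefferson: P1 9, P2 2, P3 3, P4 3, P5 11.
Hamilton: P1 8, P2 2, P3 3, P4 4, P5 11.
P4 gets 3 under Jefferson and 4 under Hamilton.

3 and 4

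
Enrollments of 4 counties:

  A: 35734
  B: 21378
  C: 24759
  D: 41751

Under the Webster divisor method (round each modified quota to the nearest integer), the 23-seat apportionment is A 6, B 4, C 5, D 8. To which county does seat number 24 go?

Priority for the next seat is population ÷ (current seats + 0.5).
Priorities: A 5497.538, B 4750.667, C 4501.636, D 4911.882.
Highest priority: A.

A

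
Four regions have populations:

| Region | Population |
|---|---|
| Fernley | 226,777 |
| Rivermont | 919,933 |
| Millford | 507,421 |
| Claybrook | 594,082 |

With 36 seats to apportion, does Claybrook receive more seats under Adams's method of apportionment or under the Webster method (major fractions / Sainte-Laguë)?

Adams

Adams: Fernley 4, Rivermont 14, Millford 8, Claybrook 10.
Webster: Fernley 4, Rivermont 15, Millford 8, Claybrook 9.
Claybrook gets 10 under Adams and 9 under Webster.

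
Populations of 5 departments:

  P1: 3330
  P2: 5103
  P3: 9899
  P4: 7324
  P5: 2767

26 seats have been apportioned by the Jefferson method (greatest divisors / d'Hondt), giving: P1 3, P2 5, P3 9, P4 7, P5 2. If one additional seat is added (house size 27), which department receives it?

Priority for the next seat is population ÷ (current seats + 1).
Priorities: P1 832.500, P2 850.500, P3 989.900, P4 915.500, P5 922.333.
Highest priority: P3.

P3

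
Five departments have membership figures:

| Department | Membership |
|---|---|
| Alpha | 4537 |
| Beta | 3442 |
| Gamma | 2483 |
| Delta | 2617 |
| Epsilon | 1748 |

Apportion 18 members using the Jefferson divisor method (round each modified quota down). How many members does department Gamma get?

Standard divisor 14827/18 ≈ 823.722; standard quotas: Alpha 5.508, Beta 4.179, Gamma 3.014, Delta 3.177, Epsilon 2.122.
Rounding down gives 5, 4, 3, 3, 2 = 17 seats, so the divisor must be adjusted.
With modified divisor 700: modified quotas Alpha 6.481, Beta 4.917, Gamma 3.547, Delta 3.739, Epsilon 2.497.
Rounding down: Alpha 6, Beta 4, Gamma 3, Delta 3, Epsilon 2 (total 18).
Gamma receives 3.

3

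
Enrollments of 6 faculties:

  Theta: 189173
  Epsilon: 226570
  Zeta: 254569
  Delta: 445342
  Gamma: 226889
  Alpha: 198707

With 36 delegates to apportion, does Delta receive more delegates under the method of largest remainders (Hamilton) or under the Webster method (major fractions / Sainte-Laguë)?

Hamilton: Theta 5, Epsilon 5, Zeta 6, Delta 10, Gamma 5, Alpha 5.
Webster: Theta 4, Epsilon 5, Zeta 6, Delta 11, Gamma 5, Alpha 5.
Delta gets 10 under Hamilton and 11 under Webster.

Webster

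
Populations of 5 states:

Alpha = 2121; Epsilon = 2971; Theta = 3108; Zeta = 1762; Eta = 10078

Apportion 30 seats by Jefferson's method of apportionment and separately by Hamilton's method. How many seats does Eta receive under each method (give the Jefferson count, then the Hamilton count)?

Jefferson: Alpha 3, Epsilon 4, Theta 5, Zeta 2, Eta 16.
Hamilton: Alpha 3, Epsilon 4, Theta 5, Zeta 3, Eta 15.
Eta gets 16 under Jefferson and 15 under Hamilton.

16 and 15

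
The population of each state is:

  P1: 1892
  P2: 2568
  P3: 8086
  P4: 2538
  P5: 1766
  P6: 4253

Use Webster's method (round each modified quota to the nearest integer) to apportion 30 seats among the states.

P1 3, P2 4, P3 11, P4 4, P5 2, P6 6

Standard divisor 21103/30 ≈ 703.433; standard quotas: P1 2.690, P2 3.651, P3 11.495, P4 3.608, P5 2.511, P6 6.046.
Rounding to the nearest integer gives 3, 4, 11, 4, 3, 6 = 31 seats, so the divisor must be adjusted.
With modified divisor 720: modified quotas P1 2.628, P2 3.567, P3 11.231, P4 3.525, P5 2.453, P6 5.907.
Rounding to the nearest integer: P1 3, P2 4, P3 11, P4 4, P5 2, P6 6 (total 30).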